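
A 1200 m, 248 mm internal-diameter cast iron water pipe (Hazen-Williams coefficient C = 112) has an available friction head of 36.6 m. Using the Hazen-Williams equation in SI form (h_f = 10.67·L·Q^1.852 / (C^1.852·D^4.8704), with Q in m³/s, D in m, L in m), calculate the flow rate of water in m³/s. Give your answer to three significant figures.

Rearranging: Q = [h_f·C^1.852·D^4.8704 / (10.67·L)]^(1/1.852)
Q = [36.6·112^1.852·0.248^4.8704 / (10.67·1200)]^0.540 = 0.1211 m³/s

Q ≈ 0.121 m³/s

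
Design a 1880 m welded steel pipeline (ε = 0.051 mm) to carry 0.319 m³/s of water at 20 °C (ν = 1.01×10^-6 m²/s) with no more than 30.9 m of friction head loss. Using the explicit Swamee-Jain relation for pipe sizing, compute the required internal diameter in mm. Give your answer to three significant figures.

Swamee-Jain (Type III): D = 0.66·[ε^1.25·(LQ²/(gh_f))^4.75 + ν·Q^9.4·(L/(gh_f))^5.2]^0.04
LQ²/(gh_f) = 0.6311; L/(gh_f) = 6.202
Term 1 = ε^1.25·(…)^4.75 = 4.84×10^-7; Term 2 = ν·Q^9.4·(…)^5.2 = 2.89×10^-7
D = 0.66·(4.84×10^-7 + 2.89×10^-7)^0.04 = 0.3759 m = 376 mm
Check: V = 2.87 m/s, Re = 1.07×10^6, f = 0.01394, h_f = 29.4 m ≈ 30.9 m ✓

D ≈ 376 mm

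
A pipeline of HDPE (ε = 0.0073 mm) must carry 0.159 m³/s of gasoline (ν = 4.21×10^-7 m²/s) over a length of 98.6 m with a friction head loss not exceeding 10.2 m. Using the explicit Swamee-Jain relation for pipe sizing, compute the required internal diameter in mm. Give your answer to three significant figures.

D ≈ 187 mm

Swamee-Jain (Type III): D = 0.66·[ε^1.25·(LQ²/(gh_f))^4.75 + ν·Q^9.4·(L/(gh_f))^5.2]^0.04
LQ²/(gh_f) = 0.02491; L/(gh_f) = 0.9854
Term 1 = ε^1.25·(…)^4.75 = 9.16×10^-15; Term 2 = ν·Q^9.4·(…)^5.2 = 1.21×10^-14
D = 0.66·(9.16×10^-15 + 1.21×10^-14)^0.04 = 0.1874 m = 187 mm
Check: V = 5.77 m/s, Re = 2.57×10^6, f = 0.01135, h_f = 10.1 m ≈ 10.2 m ✓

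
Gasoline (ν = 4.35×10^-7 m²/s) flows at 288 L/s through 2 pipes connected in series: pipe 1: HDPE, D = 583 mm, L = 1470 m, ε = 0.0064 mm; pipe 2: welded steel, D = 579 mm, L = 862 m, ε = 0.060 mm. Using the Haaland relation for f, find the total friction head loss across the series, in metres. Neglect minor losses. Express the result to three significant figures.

Pipe 1: V = 1.079 m/s, Re = 1.45×10^6, ε/D = 1.10×10^-5, f = 0.01116, h_1 = f(L/D)V²/2g = 1.669 m
Pipe 2: V = 1.094 m/s, Re = 1.46×10^6, ε/D = 1.04×10^-4, f = 0.01303, h_2 = f(L/D)V²/2g = 1.183 m
Series → Q common, losses add: H = Σh = 2.852 m

H ≈ 2.85 m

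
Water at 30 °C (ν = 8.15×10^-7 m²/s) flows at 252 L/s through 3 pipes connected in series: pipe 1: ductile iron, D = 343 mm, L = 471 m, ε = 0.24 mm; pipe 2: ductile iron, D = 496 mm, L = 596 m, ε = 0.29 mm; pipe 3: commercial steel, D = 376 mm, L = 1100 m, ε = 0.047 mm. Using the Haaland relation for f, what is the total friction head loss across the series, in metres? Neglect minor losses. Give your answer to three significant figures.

H ≈ 21.9 m

Pipe 1: V = 2.727 m/s, Re = 1.15×10^6, ε/D = 7.00×10^-4, f = 0.01837, h_1 = f(L/D)V²/2g = 9.564 m
Pipe 2: V = 1.304 m/s, Re = 7.94×10^5, ε/D = 5.85×10^-4, f = 0.01783, h_2 = f(L/D)V²/2g = 1.857 m
Pipe 3: V = 2.270 m/s, Re = 1.05×10^6, ε/D = 1.25×10^-4, f = 0.01364, h_3 = f(L/D)V²/2g = 10.47 m
Series → Q common, losses add: H = Σh = 21.89 m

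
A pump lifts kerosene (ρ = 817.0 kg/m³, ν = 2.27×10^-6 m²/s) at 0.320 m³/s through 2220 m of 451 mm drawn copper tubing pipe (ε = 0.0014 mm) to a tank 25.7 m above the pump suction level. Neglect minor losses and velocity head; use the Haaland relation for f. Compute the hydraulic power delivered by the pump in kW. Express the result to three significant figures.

V = 4Q/(πD²) = 2.003 m/s; Re = 3.98×10^5; ε/D = 3.10×10^-6; f = 0.01364
h_f = f(L/D)V²/2g = 13.73 m
Total head H = z + h_f = 25.7 + 13.73 = 39.43 m
P_hyd = ρgQH = 817.0·9.81·0.320·39.43 = 101.1 kW

P_hyd ≈ 101 kW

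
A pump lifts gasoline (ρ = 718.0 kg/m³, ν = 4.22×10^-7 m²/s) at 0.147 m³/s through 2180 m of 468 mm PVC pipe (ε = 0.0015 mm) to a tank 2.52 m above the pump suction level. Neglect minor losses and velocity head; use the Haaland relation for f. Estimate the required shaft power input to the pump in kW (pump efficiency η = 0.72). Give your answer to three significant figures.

V = 4Q/(πD²) = 0.8545 m/s; Re = 9.48×10^5; ε/D = 3.21×10^-6; f = 0.01174
h_f = f(L/D)V²/2g = 2.036 m
Total head H = z + h_f = 2.52 + 2.036 = 4.556 m
P_hyd = ρgQH = 718.0·9.81·0.147·4.556 = 4.717 kW
P_shaft = P_hyd/η = 4.717/0.72 = 6.552 kW

P_shaft ≈ 6.55 kW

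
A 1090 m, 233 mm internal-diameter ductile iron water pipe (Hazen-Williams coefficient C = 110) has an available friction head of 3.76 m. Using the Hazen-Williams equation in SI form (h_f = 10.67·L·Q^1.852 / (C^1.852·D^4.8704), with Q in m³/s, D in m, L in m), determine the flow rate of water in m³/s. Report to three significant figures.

Rearranging: Q = [h_f·C^1.852·D^4.8704 / (10.67·L)]^(1/1.852)
Q = [3.76·110^1.852·0.233^4.8704 / (10.67·1090)]^0.540 = 0.03112 m³/s

Q ≈ 0.0311 m³/s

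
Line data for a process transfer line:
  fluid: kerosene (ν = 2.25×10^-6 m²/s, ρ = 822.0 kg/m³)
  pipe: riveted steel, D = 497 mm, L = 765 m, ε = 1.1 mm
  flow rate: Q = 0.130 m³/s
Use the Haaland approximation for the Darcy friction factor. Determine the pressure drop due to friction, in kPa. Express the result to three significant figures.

V = 4Q/(πD²) = 4·0.130/(π·0.497²) = 0.6701 m/s
Re = VD/ν = 0.6701·0.497/2.25×10^-6 = 1.48×10^5 → turbulent
ε/D = 1.1/497 = 0.00221
Haaland: f = 0.02509
h_f = f(L/D)V²/(2g) = 0.02509·(765/0.497)·0.6701²/(2·9.81) = 0.8839 m
Δp = ρg·h_f = 822.0·9.81·0.8839 = 7.128 kPa

Δp ≈ 7.13 kPa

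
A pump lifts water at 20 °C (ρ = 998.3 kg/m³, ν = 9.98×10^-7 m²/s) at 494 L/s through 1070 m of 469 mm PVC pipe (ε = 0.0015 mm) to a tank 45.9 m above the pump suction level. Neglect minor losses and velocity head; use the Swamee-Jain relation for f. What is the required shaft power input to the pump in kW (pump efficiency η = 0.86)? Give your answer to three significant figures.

P_shaft ≈ 318 kW

V = 4Q/(πD²) = 2.860 m/s; Re = 1.34×10^6; ε/D = 3.20×10^-6; f = 0.01115
h_f = f(L/D)V²/2g = 10.60 m
Total head H = z + h_f = 45.9 + 10.60 = 56.50 m
P_hyd = ρgQH = 998.3·9.81·0.494·56.50 = 273.3 kW
P_shaft = P_hyd/η = 273.3/0.86 = 317.8 kW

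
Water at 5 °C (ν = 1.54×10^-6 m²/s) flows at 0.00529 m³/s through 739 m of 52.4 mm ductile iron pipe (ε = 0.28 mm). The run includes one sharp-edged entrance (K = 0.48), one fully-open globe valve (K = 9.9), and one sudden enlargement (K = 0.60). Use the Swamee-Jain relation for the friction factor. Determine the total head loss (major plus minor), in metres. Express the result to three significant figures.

V = 4Q/(πD²) = 2.453 m/s; V²/2g = 0.3067 m
Re = 8.35×10^4, ε/D = 0.00534 → f = 0.03234 (Swamee-Jain)
Major: h_f = f(L/D)·V²/2g = 0.03234·14103·0.3067 = 139.9 m
Minor: ΣK = 11.0; h_m = ΣK·V²/2g = 3.368 m
Total H_L = 139.9 + 3.368 = 143.2 m

H_L ≈ 143 m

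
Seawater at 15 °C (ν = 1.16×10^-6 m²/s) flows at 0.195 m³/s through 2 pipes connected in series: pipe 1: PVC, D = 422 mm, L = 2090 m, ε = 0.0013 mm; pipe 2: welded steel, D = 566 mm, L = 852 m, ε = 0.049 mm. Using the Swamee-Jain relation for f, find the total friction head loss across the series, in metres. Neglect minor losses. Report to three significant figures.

H ≈ 7.11 m

Pipe 1: V = 1.394 m/s, Re = 5.07×10^5, ε/D = 3.08×10^-6, f = 0.01311, h_1 = f(L/D)V²/2g = 6.431 m
Pipe 2: V = 0.7750 m/s, Re = 3.78×10^5, ε/D = 8.66×10^-5, f = 0.01482, h_2 = f(L/D)V²/2g = 0.6831 m
Series → Q common, losses add: H = Σh = 7.114 m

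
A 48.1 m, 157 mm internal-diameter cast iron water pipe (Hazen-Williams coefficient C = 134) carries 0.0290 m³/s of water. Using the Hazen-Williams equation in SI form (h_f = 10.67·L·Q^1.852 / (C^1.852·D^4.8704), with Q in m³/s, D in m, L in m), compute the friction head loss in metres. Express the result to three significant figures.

h_f = 10.67·48.1·0.0290^1.852 / (134^1.852·0.157^4.8704) = 0.6911 m

h_f ≈ 0.691 m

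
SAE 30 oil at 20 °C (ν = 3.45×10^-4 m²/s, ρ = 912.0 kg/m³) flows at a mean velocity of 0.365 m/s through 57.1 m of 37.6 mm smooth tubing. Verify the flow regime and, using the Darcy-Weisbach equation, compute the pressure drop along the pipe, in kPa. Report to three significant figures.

Δp ≈ 148 kPa

Re = VD/ν = 0.365·0.03760/3.45×10^-4 = 39.8 → laminar (Re < 2300)
f = 64/Re = 1.609
h_f = f(L/D)V²/(2g) = 1.609·(57.1/0.03760)·0.365²/(2·9.81) = 16.59 m
Δp = ρg·h_f = 912.0·9.81·16.59 = 148.4 kPa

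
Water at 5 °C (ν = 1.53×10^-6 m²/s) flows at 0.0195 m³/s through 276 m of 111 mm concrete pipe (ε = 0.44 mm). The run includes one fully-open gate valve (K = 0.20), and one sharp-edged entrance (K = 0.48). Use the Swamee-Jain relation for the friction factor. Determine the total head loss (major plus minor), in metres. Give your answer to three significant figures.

V = 4Q/(πD²) = 2.015 m/s; V²/2g = 0.2070 m
Re = 1.46×10^5, ε/D = 0.00396 → f = 0.02931 (Swamee-Jain)
Major: h_f = f(L/D)·V²/2g = 0.02931·2486·0.2070 = 15.08 m
Minor: ΣK = 0.680; h_m = ΣK·V²/2g = 0.1407 m
Total H_L = 15.08 + 0.1407 = 15.22 m

H_L ≈ 15.2 m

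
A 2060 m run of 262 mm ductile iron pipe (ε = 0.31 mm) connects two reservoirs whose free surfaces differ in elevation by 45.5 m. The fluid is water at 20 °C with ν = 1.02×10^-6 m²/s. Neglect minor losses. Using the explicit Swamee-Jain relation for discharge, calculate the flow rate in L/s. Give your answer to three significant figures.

Swamee-Jain (Type II): Q = -0.965·√(gD⁵h_f/L)·ln[ε/(3.7D) + √(3.17ν²L/(gD³h_f))]
√(gD⁵h_f/L) = √(9.81·0.262⁵·45.5/2060) = 0.01636
ε/(3.7D) = 3.20×10^-4; √(3.17ν²L/(gD³h_f)) = 2.91×10^-5
Q = -0.965·0.01636·ln(3.489×10^-4) = 0.1256 m³/s
Check: V = 2.33 m/s, Re = 5.99×10^5, f = 0.02102, h_f = 45.8 m ≈ 45.5 m ✓

Q ≈ 126 L/s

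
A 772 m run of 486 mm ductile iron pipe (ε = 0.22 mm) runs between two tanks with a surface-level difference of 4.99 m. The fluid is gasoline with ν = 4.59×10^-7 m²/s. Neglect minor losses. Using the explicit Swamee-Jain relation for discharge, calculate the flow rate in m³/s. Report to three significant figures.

Swamee-Jain (Type II): Q = -0.965·√(gD⁵h_f/L)·ln[ε/(3.7D) + √(3.17ν²L/(gD³h_f))]
√(gD⁵h_f/L) = √(9.81·0.486⁵·4.99/772) = 0.04146
ε/(3.7D) = 1.22×10^-4; √(3.17ν²L/(gD³h_f)) = 9.58×10^-6
Q = -0.965·0.04146·ln(1.319×10^-4) = 0.3574 m³/s
Check: V = 1.93 m/s, Re = 2.04×10^6, f = 0.01668, h_f = 5.01 m ≈ 4.99 m ✓

Q ≈ 0.357 m³/s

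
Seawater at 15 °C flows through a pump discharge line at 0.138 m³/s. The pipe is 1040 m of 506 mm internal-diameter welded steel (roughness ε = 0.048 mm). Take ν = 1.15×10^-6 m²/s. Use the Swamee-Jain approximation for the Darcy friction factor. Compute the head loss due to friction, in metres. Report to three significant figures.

V = 4Q/(πD²) = 4·0.138/(π·0.506²) = 0.6863 m/s
Re = VD/ν = 0.6863·0.506/1.15×10^-6 = 3.02×10^5 → turbulent
ε/D = 0.048/506 = 9.49×10^-5
Swamee-Jain: f = 0.01537
h_f = f(L/D)V²/(2g) = 0.01537·(1040/0.506)·0.6863²/(2·9.81) = 0.7585 m

h_f ≈ 0.758 m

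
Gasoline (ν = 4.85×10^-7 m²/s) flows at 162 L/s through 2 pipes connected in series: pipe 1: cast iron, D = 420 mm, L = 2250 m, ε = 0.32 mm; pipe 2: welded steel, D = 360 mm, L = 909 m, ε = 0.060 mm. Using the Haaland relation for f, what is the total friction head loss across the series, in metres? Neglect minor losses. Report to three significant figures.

H ≈ 11.6 m

Pipe 1: V = 1.169 m/s, Re = 1.01×10^6, ε/D = 7.62×10^-4, f = 0.01875, h_1 = f(L/D)V²/2g = 7.002 m
Pipe 2: V = 1.592 m/s, Re = 1.18×10^6, ε/D = 1.67×10^-4, f = 0.01408, h_2 = f(L/D)V²/2g = 4.591 m
Series → Q common, losses add: H = Σh = 11.59 m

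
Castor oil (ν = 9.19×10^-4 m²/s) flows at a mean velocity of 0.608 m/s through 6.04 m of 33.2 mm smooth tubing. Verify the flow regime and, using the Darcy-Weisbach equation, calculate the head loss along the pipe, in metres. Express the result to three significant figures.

h_f ≈ 9.99 m

Re = VD/ν = 0.608·0.03320/9.19×10^-4 = 22.0 → laminar (Re < 2300)
f = 64/Re = 2.914
h_f = f(L/D)V²/(2g) = 2.914·(6.04/0.03320)·0.608²/(2·9.81) = 9.988 m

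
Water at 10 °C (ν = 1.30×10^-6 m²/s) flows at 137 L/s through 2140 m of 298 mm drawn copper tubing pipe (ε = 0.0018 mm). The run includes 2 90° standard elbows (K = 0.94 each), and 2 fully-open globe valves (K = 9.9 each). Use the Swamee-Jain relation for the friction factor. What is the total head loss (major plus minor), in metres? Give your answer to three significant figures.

V = 4Q/(πD²) = 1.964 m/s; V²/2g = 0.1967 m
Re = 4.50×10^5, ε/D = 6.04×10^-6 → f = 0.01343 (Swamee-Jain)
Major: h_f = f(L/D)·V²/2g = 0.01343·7181·0.1967 = 18.97 m
Minor: ΣK = 21.7; h_m = ΣK·V²/2g = 4.263 m
Total H_L = 18.97 + 4.263 = 23.23 m

H_L ≈ 23.2 m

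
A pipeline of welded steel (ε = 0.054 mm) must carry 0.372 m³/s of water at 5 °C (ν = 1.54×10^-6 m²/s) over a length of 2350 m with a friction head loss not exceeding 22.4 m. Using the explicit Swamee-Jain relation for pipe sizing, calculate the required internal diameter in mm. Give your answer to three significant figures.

D ≈ 448 mm

Swamee-Jain (Type III): D = 0.66·[ε^1.25·(LQ²/(gh_f))^4.75 + ν·Q^9.4·(L/(gh_f))^5.2]^0.04
LQ²/(gh_f) = 1.480; L/(gh_f) = 10.69
Term 1 = ε^1.25·(…)^4.75 = 2.98×10^-5; Term 2 = ν·Q^9.4·(…)^5.2 = 3.18×10^-5
D = 0.66·(2.98×10^-5 + 3.18×10^-5)^0.04 = 0.4478 m = 448 mm
Check: V = 2.36 m/s, Re = 6.87×10^5, f = 0.01424, h_f = 21.2 m ≈ 22.4 m ✓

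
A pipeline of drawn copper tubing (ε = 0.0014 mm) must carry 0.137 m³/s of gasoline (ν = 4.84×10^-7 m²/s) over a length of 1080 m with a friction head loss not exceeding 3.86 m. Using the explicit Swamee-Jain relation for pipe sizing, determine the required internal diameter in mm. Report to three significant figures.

Swamee-Jain (Type III): D = 0.66·[ε^1.25·(LQ²/(gh_f))^4.75 + ν·Q^9.4·(L/(gh_f))^5.2]^0.04
LQ²/(gh_f) = 0.5353; L/(gh_f) = 28.52
Term 1 = ε^1.25·(…)^4.75 = 2.47×10^-9; Term 2 = ν·Q^9.4·(…)^5.2 = 1.37×10^-7
D = 0.66·(2.47×10^-9 + 1.37×10^-7)^0.04 = 0.3510 m = 351 mm
Check: V = 1.42 m/s, Re = 1.03×10^6, f = 0.01166, h_f = 3.66 m ≈ 3.86 m ✓

D ≈ 351 mm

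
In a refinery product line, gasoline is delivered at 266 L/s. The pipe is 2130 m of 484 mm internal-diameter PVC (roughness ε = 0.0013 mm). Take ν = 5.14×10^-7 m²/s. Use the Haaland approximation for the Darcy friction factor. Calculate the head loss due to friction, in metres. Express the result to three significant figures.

V = 4Q/(πD²) = 4·0.266/(π·0.484²) = 1.446 m/s
Re = VD/ν = 1.446·0.484/5.14×10^-7 = 1.36×10^6 → turbulent
ε/D = 0.0013/484 = 2.69×10^-6
Haaland: f = 0.01106
h_f = f(L/D)V²/(2g) = 0.01106·(2130/0.484)·1.446²/(2·9.81) = 5.186 m

h_f ≈ 5.19 m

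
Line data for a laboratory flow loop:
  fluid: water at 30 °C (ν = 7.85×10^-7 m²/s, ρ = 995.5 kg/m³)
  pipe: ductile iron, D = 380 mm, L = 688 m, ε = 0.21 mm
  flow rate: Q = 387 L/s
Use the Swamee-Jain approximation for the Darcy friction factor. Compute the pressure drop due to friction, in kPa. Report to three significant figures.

V = 4Q/(πD²) = 4·0.387/(π·0.380²) = 3.412 m/s
Re = VD/ν = 3.412·0.380/7.85×10^-7 = 1.65×10^6 → turbulent
ε/D = 0.21/380 = 5.53×10^-4
Swamee-Jain: f = 0.01745
h_f = f(L/D)V²/(2g) = 0.01745·(688/0.380)·3.412²/(2·9.81) = 18.75 m
Δp = ρg·h_f = 995.5·9.81·18.75 = 183.1 kPa

Δp ≈ 183 kPa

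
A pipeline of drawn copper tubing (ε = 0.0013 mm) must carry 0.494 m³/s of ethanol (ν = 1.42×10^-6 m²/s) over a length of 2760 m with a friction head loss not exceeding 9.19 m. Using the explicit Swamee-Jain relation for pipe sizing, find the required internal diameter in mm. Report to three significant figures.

D ≈ 602 mm

Swamee-Jain (Type III): D = 0.66·[ε^1.25·(LQ²/(gh_f))^4.75 + ν·Q^9.4·(L/(gh_f))^5.2]^0.04
LQ²/(gh_f) = 7.471; L/(gh_f) = 30.61
Term 1 = ε^1.25·(…)^4.75 = 6.18×10^-4; Term 2 = ν·Q^9.4·(…)^5.2 = 0.100
D = 0.66·(6.18×10^-4 + 0.100)^0.04 = 0.6021 m = 602 mm
Check: V = 1.74 m/s, Re = 7.36×10^5, f = 0.01228, h_f = 8.63 m ≈ 9.19 m ✓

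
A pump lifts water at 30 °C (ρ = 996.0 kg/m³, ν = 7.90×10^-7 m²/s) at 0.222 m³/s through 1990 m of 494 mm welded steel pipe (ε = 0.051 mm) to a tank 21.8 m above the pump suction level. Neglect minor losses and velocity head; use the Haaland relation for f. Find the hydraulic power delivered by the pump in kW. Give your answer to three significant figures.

P_hyd ≈ 55.5 kW

V = 4Q/(πD²) = 1.158 m/s; Re = 7.24×10^5; ε/D = 1.03×10^-4; f = 0.01376
h_f = f(L/D)V²/2g = 3.789 m
Total head H = z + h_f = 21.8 + 3.789 = 25.59 m
P_hyd = ρgQH = 996.0·9.81·0.222·25.59 = 55.51 kW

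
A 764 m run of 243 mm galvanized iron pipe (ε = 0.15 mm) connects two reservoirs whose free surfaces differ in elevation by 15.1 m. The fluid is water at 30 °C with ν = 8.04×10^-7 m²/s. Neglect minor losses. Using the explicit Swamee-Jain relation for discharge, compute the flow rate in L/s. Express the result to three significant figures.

Swamee-Jain (Type II): Q = -0.965·√(gD⁵h_f/L)·ln[ε/(3.7D) + √(3.17ν²L/(gD³h_f))]
√(gD⁵h_f/L) = √(9.81·0.243⁵·15.1/764) = 0.01282
ε/(3.7D) = 1.67×10^-4; √(3.17ν²L/(gD³h_f)) = 2.71×10^-5
Q = -0.965·0.01282·ln(1.940×10^-4) = 0.1057 m³/s
Check: V = 2.28 m/s, Re = 6.89×10^5, f = 0.01825, h_f = 15.2 m ≈ 15.1 m ✓

Q ≈ 106 L/s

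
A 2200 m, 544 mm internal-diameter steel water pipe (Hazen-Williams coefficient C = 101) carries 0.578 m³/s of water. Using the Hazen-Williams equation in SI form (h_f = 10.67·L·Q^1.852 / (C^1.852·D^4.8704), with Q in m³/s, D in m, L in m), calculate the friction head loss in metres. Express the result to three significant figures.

h_f ≈ 32.0 m

h_f = 10.67·2200·0.578^1.852 / (101^1.852·0.544^4.8704) = 32.02 m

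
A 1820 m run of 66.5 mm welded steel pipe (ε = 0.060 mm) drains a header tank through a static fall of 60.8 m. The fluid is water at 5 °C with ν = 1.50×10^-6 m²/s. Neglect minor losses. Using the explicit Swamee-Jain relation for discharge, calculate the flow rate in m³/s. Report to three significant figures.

Q ≈ 0.00477 m³/s

Swamee-Jain (Type II): Q = -0.965·√(gD⁵h_f/L)·ln[ε/(3.7D) + √(3.17ν²L/(gD³h_f))]
√(gD⁵h_f/L) = √(9.81·0.0665⁵·60.8/1820) = 6.528×10^-4
ε/(3.7D) = 2.44×10^-4; √(3.17ν²L/(gD³h_f)) = 2.72×10^-4
Q = -0.965·6.528×10^-4·ln(5.159×10^-4) = 0.004769 m³/s
Check: V = 1.37 m/s, Re = 6.09×10^4, f = 0.02327, h_f = 61.2 m ≈ 60.8 m ✓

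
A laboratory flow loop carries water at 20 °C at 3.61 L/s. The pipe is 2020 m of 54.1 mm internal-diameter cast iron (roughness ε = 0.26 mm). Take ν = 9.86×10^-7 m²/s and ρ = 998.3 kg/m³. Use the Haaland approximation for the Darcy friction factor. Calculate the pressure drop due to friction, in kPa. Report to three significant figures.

V = 4Q/(πD²) = 4·0.00361/(π·0.0541²) = 1.570 m/s
Re = VD/ν = 1.570·0.0541/9.86×10^-7 = 8.62×10^4 → turbulent
ε/D = 0.26/54.1 = 0.00481
Haaland: f = 0.03107
h_f = f(L/D)V²/(2g) = 0.03107·(2020/0.0541)·1.570²/(2·9.81) = 145.8 m
Δp = ρg·h_f = 998.3·9.81·145.8 = 1428 kPa

Δp ≈ 1430 kPa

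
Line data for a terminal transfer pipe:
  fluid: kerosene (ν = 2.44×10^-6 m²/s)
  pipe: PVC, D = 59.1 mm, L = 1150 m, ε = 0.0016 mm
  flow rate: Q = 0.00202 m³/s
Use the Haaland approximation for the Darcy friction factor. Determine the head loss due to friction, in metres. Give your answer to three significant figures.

V = 4Q/(πD²) = 4·0.00202/(π·0.0591²) = 0.7364 m/s
Re = VD/ν = 0.7364·0.0591/2.44×10^-6 = 1.78×10^4 → turbulent
ε/D = 0.0016/59.1 = 2.71×10^-5
Haaland: f = 0.02654
h_f = f(L/D)V²/(2g) = 0.02654·(1150/0.0591)·0.7364²/(2·9.81) = 14.27 m

h_f ≈ 14.3 m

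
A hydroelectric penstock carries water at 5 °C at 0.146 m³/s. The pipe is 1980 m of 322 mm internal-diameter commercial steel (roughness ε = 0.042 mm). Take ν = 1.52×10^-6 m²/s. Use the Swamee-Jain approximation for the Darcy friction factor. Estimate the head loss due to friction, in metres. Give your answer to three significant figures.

V = 4Q/(πD²) = 4·0.146/(π·0.322²) = 1.793 m/s
Re = VD/ν = 1.793·0.322/1.52×10^-6 = 3.80×10^5 → turbulent
ε/D = 0.042/322 = 1.30×10^-4
Swamee-Jain: f = 0.01527
h_f = f(L/D)V²/(2g) = 0.01527·(1980/0.322)·1.793²/(2·9.81) = 15.38 m

h_f ≈ 15.4 m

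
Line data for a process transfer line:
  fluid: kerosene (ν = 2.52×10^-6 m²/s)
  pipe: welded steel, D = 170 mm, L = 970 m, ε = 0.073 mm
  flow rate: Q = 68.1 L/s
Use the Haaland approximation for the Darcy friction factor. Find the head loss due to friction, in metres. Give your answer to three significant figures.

h_f ≈ 47.7 m

V = 4Q/(πD²) = 4·0.0681/(π·0.170²) = 3.000 m/s
Re = VD/ν = 3.000·0.170/2.52×10^-6 = 2.02×10^5 → turbulent
ε/D = 0.073/170 = 4.29×10^-4
Haaland: f = 0.01824
h_f = f(L/D)V²/(2g) = 0.01824·(970/0.170)·3.000²/(2·9.81) = 47.74 m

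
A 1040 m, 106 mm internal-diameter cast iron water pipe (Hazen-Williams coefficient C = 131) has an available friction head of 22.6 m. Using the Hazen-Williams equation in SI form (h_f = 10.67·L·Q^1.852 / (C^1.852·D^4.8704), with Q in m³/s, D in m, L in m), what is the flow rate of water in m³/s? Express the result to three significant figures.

Rearranging: Q = [h_f·C^1.852·D^4.8704 / (10.67·L)]^(1/1.852)
Q = [22.6·131^1.852·0.106^4.8704 / (10.67·1040)]^0.540 = 0.01262 m³/s

Q ≈ 0.0126 m³/s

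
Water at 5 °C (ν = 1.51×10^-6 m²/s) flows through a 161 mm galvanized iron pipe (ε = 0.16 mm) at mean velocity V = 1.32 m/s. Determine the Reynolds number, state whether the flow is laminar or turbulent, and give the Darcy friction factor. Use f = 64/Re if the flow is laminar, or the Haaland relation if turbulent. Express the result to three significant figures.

Re = VD/ν = 1.320·0.161/1.51×10^-6 = 1.41×10^5
Re > 4000 → turbulent; ε/D = 9.94×10^-4
Haaland: f = 0.02135

Re ≈ 1.41×10^5; turbulent; f ≈ 0.0214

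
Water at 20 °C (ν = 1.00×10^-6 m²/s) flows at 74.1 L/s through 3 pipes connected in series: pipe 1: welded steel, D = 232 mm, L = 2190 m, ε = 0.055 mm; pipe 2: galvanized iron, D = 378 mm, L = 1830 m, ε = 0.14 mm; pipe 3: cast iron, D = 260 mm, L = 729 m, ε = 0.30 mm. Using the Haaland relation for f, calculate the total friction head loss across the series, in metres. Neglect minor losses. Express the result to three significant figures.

Pipe 1: V = 1.753 m/s, Re = 4.07×10^5, ε/D = 2.37×10^-4, f = 0.01589, h_1 = f(L/D)V²/2g = 23.49 m
Pipe 2: V = 0.6603 m/s, Re = 2.50×10^5, ε/D = 3.70×10^-4, f = 0.01755, h_2 = f(L/D)V²/2g = 1.888 m
Pipe 3: V = 1.396 m/s, Re = 3.63×10^5, ε/D = 0.00115, f = 0.02102, h_3 = f(L/D)V²/2g = 5.852 m
Series → Q common, losses add: H = Σh = 31.23 m

H ≈ 31.2 m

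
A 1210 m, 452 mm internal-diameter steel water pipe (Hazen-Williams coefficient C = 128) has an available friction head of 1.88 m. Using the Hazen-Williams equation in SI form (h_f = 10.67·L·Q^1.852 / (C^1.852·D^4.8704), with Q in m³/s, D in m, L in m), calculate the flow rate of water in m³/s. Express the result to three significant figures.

Rearranging: Q = [h_f·C^1.852·D^4.8704 / (10.67·L)]^(1/1.852)
Q = [1.88·128^1.852·0.452^4.8704 / (10.67·1210)]^0.540 = 0.1345 m³/s

Q ≈ 0.134 m³/s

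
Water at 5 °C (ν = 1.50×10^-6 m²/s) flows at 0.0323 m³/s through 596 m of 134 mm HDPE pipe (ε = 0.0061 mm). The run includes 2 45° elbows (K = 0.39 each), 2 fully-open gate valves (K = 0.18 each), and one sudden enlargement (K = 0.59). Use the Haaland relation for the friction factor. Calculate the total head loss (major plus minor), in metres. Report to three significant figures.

V = 4Q/(πD²) = 2.290 m/s; V²/2g = 0.2674 m
Re = 2.05×10^5, ε/D = 4.55×10^-5 → f = 0.01574 (Haaland)
Major: h_f = f(L/D)·V²/2g = 0.01574·4448·0.2674 = 18.71 m
Minor: ΣK = 1.73; h_m = ΣK·V²/2g = 0.4625 m
Total H_L = 18.71 + 0.4625 = 19.18 m

H_L ≈ 19.2 m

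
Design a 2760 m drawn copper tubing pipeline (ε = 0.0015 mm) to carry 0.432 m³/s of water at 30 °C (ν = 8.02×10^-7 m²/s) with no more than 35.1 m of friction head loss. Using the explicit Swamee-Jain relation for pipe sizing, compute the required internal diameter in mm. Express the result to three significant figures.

D ≈ 424 mm

Swamee-Jain (Type III): D = 0.66·[ε^1.25·(LQ²/(gh_f))^4.75 + ν·Q^9.4·(L/(gh_f))^5.2]^0.04
LQ²/(gh_f) = 1.496; L/(gh_f) = 8.016
Term 1 = ε^1.25·(…)^4.75 = 3.56×10^-7; Term 2 = ν·Q^9.4·(…)^5.2 = 1.51×10^-5
D = 0.66·(3.56×10^-7 + 1.51×10^-5)^0.04 = 0.4237 m = 424 mm
Check: V = 3.06 m/s, Re = 1.62×10^6, f = 0.01084, h_f = 33.8 m ≈ 35.1 m ✓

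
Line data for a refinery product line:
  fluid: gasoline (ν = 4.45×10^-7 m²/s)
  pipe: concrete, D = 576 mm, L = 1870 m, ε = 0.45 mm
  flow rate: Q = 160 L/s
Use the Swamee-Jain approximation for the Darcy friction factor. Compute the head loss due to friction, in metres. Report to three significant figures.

h_f ≈ 1.19 m

V = 4Q/(πD²) = 4·0.160/(π·0.576²) = 0.6140 m/s
Re = VD/ν = 0.6140·0.576/4.45×10^-7 = 7.95×10^5 → turbulent
ε/D = 0.45/576 = 7.81×10^-4
Swamee-Jain: f = 0.01907
h_f = f(L/D)V²/(2g) = 0.01907·(1870/0.576)·0.6140²/(2·9.81) = 1.189 m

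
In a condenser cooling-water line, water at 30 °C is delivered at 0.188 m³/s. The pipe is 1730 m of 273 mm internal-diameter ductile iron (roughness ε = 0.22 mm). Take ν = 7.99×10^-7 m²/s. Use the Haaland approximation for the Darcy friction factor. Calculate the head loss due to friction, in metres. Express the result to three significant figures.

V = 4Q/(πD²) = 4·0.188/(π·0.273²) = 3.212 m/s
Re = VD/ν = 3.212·0.273/7.99×10^-7 = 1.10×10^6 → turbulent
ε/D = 0.22/273 = 8.06×10^-4
Haaland: f = 0.01896
h_f = f(L/D)V²/(2g) = 0.01896·(1730/0.273)·3.212²/(2·9.81) = 63.19 m

h_f ≈ 63.2 m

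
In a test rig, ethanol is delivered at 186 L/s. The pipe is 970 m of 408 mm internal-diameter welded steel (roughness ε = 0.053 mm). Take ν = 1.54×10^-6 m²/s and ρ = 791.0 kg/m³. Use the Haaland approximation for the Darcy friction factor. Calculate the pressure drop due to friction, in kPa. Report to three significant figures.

Δp ≈ 28.7 kPa

V = 4Q/(πD²) = 4·0.186/(π·0.408²) = 1.423 m/s
Re = VD/ν = 1.423·0.408/1.54×10^-6 = 3.77×10^5 → turbulent
ε/D = 0.053/408 = 1.30×10^-4
Haaland: f = 0.01506
h_f = f(L/D)V²/(2g) = 0.01506·(970/0.408)·1.423²/(2·9.81) = 3.692 m
Δp = ρg·h_f = 791.0·9.81·3.692 = 28.65 kPa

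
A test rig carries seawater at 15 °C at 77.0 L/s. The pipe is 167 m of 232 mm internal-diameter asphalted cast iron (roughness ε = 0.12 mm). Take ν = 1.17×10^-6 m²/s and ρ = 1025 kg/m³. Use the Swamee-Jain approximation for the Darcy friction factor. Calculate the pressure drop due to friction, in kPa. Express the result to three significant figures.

V = 4Q/(πD²) = 4·0.0770/(π·0.232²) = 1.821 m/s
Re = VD/ν = 1.821·0.232/1.17×10^-6 = 3.61×10^5 → turbulent
ε/D = 0.12/232 = 5.17×10^-4
Swamee-Jain: f = 0.01821
h_f = f(L/D)V²/(2g) = 0.01821·(167/0.232)·1.821²/(2·9.81) = 2.216 m
Δp = ρg·h_f = 1025·9.81·2.216 = 22.28 kPa

Δp ≈ 22.3 kPa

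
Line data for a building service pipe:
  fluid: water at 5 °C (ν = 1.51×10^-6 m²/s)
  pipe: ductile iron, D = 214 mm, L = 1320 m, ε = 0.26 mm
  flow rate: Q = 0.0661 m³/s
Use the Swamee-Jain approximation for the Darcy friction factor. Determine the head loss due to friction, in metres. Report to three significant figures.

V = 4Q/(πD²) = 4·0.0661/(π·0.214²) = 1.838 m/s
Re = VD/ν = 1.838·0.214/1.51×10^-6 = 2.60×10^5 → turbulent
ε/D = 0.26/214 = 0.00121
Swamee-Jain: f = 0.02172
h_f = f(L/D)V²/(2g) = 0.02172·(1320/0.214)·1.838²/(2·9.81) = 23.06 m

h_f ≈ 23.1 m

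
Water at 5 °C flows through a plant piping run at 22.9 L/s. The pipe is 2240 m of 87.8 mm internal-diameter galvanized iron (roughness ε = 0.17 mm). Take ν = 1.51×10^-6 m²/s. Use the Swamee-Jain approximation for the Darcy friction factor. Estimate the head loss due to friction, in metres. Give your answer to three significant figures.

V = 4Q/(πD²) = 4·0.0229/(π·0.0878²) = 3.782 m/s
Re = VD/ν = 3.782·0.0878/1.51×10^-6 = 2.20×10^5 → turbulent
ε/D = 0.17/87.8 = 0.00194
Swamee-Jain: f = 0.02422
h_f = f(L/D)V²/(2g) = 0.02422·(2240/0.0878)·3.782²/(2·9.81) = 450.5 m

h_f ≈ 451 m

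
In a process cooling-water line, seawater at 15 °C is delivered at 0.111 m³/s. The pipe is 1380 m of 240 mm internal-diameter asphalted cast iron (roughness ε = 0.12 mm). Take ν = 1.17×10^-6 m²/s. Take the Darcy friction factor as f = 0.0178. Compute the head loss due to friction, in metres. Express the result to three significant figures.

V = 4Q/(πD²) = 4·0.111/(π·0.240²) = 2.454 m/s
h_f = f(L/D)V²/(2g) = 0.01780·(1380/0.240)·2.454²/(2·9.81) = 31.41 m

h_f ≈ 31.4 m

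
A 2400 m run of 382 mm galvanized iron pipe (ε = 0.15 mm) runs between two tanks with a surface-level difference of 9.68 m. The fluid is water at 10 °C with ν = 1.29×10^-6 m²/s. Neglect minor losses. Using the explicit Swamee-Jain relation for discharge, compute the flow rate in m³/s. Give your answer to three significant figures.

Q ≈ 0.152 m³/s

Swamee-Jain (Type II): Q = -0.965·√(gD⁵h_f/L)·ln[ε/(3.7D) + √(3.17ν²L/(gD³h_f))]
√(gD⁵h_f/L) = √(9.81·0.382⁵·9.68/2400) = 0.01794
ε/(3.7D) = 1.06×10^-4; √(3.17ν²L/(gD³h_f)) = 4.89×10^-5
Q = -0.965·0.01794·ln(1.550×10^-4) = 0.1519 m³/s
Check: V = 1.33 m/s, Re = 3.92×10^5, f = 0.01733, h_f = 9.74 m ≈ 9.68 m ✓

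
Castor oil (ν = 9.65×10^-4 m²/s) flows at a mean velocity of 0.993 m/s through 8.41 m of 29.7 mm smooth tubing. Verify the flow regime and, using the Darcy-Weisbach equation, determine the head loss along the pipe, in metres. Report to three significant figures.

h_f ≈ 29.8 m

Re = VD/ν = 0.993·0.02970/9.65×10^-4 = 30.6 → laminar (Re < 2300)
f = 64/Re = 2.094
h_f = f(L/D)V²/(2g) = 2.094·(8.41/0.02970)·0.993²/(2·9.81) = 29.80 m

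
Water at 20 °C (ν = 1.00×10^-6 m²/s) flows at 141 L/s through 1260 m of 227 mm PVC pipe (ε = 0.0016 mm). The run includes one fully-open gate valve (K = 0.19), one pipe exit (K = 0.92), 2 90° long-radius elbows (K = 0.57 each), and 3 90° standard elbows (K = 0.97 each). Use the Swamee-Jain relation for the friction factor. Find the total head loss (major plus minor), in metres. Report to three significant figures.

H_L ≈ 45.2 m

V = 4Q/(πD²) = 3.484 m/s; V²/2g = 0.6187 m
Re = 7.91×10^5, ε/D = 7.05×10^-6 → f = 0.01223 (Swamee-Jain)
Major: h_f = f(L/D)·V²/2g = 0.01223·5551·0.6187 = 42.00 m
Minor: ΣK = 5.16; h_m = ΣK·V²/2g = 3.192 m
Total H_L = 42.00 + 3.192 = 45.19 m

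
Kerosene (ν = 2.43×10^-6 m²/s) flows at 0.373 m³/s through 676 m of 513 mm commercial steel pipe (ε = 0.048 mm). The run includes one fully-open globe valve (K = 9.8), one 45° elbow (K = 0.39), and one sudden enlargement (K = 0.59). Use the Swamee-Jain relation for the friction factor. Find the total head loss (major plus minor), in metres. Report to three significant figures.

V = 4Q/(πD²) = 1.805 m/s; V²/2g = 0.1660 m
Re = 3.81×10^5, ε/D = 9.36×10^-5 → f = 0.01488 (Swamee-Jain)
Major: h_f = f(L/D)·V²/2g = 0.01488·1318·0.1660 = 3.256 m
Minor: ΣK = 10.8; h_m = ΣK·V²/2g = 1.789 m
Total H_L = 3.256 + 1.789 = 5.045 m

H_L ≈ 5.04 m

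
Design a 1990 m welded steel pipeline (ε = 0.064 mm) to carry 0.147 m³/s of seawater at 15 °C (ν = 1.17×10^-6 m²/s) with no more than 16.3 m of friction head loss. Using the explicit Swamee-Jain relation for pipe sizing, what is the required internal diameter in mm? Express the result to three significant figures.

Swamee-Jain (Type III): D = 0.66·[ε^1.25·(LQ²/(gh_f))^4.75 + ν·Q^9.4·(L/(gh_f))^5.2]^0.04
LQ²/(gh_f) = 0.2689; L/(gh_f) = 12.45
Term 1 = ε^1.25·(…)^4.75 = 1.12×10^-8; Term 2 = ν·Q^9.4·(…)^5.2 = 8.61×10^-9
D = 0.66·(1.12×10^-8 + 8.61×10^-9)^0.04 = 0.3246 m = 325 mm
Check: V = 1.78 m/s, Re = 4.93×10^5, f = 0.01550, h_f = 15.3 m ≈ 16.3 m ✓

D ≈ 325 mm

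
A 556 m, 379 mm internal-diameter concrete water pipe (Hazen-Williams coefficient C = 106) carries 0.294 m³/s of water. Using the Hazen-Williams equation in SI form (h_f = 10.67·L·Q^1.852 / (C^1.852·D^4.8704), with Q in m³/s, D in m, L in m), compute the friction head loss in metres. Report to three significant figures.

h_f = 10.67·556·0.294^1.852 / (106^1.852·0.379^4.8704) = 12.30 m

h_f ≈ 12.3 m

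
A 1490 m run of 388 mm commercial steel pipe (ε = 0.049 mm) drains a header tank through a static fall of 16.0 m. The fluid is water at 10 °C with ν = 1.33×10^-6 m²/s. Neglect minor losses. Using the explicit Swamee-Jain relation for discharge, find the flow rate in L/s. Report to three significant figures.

Swamee-Jain (Type II): Q = -0.965·√(gD⁵h_f/L)·ln[ε/(3.7D) + √(3.17ν²L/(gD³h_f))]
√(gD⁵h_f/L) = √(9.81·0.388⁵·16.0/1490) = 0.03044
ε/(3.7D) = 3.41×10^-5; √(3.17ν²L/(gD³h_f)) = 3.02×10^-5
Q = -0.965·0.03044·ln(6.432×10^-5) = 0.2835 m³/s
Check: V = 2.40 m/s, Re = 6.99×10^5, f = 0.01429, h_f = 16.1 m ≈ 16.0 m ✓

Q ≈ 283 L/s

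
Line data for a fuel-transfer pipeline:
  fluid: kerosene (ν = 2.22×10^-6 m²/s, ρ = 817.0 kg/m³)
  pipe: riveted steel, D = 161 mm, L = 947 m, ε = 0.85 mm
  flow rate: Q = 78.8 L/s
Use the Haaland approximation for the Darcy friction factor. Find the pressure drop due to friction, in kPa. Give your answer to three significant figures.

V = 4Q/(πD²) = 4·0.0788/(π·0.161²) = 3.871 m/s
Re = VD/ν = 3.871·0.161/2.22×10^-6 = 2.81×10^5 → turbulent
ε/D = 0.85/161 = 0.00528
Haaland: f = 0.03123
h_f = f(L/D)V²/(2g) = 0.03123·(947/0.161)·3.871²/(2·9.81) = 140.3 m
Δp = ρg·h_f = 817.0·9.81·140.3 = 1124 kPa

Δp ≈ 1120 kPa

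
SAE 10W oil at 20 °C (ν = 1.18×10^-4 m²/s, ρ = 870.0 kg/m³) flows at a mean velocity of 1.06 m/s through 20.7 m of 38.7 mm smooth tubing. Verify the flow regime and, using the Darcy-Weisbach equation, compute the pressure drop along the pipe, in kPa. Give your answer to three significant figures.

Δp ≈ 48.1 kPa

Re = VD/ν = 1.06·0.03870/1.18×10^-4 = 348 → laminar (Re < 2300)
f = 64/Re = 0.1841
h_f = f(L/D)V²/(2g) = 0.1841·(20.7/0.03870)·1.06²/(2·9.81) = 5.639 m
Δp = ρg·h_f = 870.0·9.81·5.639 = 48.13 kPa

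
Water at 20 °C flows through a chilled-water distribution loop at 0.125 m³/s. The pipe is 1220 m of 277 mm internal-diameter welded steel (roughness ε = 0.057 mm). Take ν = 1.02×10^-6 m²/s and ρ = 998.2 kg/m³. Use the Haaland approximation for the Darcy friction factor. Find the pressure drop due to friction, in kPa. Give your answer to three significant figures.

Δp ≈ 144 kPa

V = 4Q/(πD²) = 4·0.125/(π·0.277²) = 2.074 m/s
Re = VD/ν = 2.074·0.277/1.02×10^-6 = 5.63×10^5 → turbulent
ε/D = 0.057/277 = 2.06×10^-4
Haaland: f = 0.01520
h_f = f(L/D)V²/(2g) = 0.01520·(1220/0.277)·2.074²/(2·9.81) = 14.68 m
Δp = ρg·h_f = 998.2·9.81·14.68 = 143.8 kPa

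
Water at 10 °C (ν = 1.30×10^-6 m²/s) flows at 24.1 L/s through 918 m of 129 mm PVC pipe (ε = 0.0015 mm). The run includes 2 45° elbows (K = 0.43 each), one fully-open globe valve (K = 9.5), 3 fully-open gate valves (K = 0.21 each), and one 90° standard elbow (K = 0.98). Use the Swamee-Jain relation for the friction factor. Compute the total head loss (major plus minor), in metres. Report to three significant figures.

H_L ≈ 21.7 m

V = 4Q/(πD²) = 1.844 m/s; V²/2g = 0.1733 m
Re = 1.83×10^5, ε/D = 1.16×10^-5 → f = 0.01591 (Swamee-Jain)
Major: h_f = f(L/D)·V²/2g = 0.01591·7116·0.1733 = 19.62 m
Minor: ΣK = 12.0; h_m = ΣK·V²/2g = 2.074 m
Total H_L = 19.62 + 2.074 = 21.69 m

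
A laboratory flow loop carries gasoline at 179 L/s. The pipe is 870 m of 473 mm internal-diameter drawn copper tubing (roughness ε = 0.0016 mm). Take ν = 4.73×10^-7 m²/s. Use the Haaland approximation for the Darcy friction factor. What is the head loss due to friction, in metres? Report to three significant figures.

V = 4Q/(πD²) = 4·0.179/(π·0.473²) = 1.019 m/s
Re = VD/ν = 1.019·0.473/4.73×10^-7 = 1.02×10^6 → turbulent
ε/D = 0.0016/473 = 3.38×10^-6
Haaland: f = 0.01161
h_f = f(L/D)V²/(2g) = 0.01161·(870/0.473)·1.019²/(2·9.81) = 1.129 m

h_f ≈ 1.13 m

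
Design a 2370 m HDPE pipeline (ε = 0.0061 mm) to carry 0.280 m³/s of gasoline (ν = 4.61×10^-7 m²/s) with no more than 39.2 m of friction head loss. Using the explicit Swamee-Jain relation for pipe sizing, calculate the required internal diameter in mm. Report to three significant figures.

D ≈ 336 mm

Swamee-Jain (Type III): D = 0.66·[ε^1.25·(LQ²/(gh_f))^4.75 + ν·Q^9.4·(L/(gh_f))^5.2]^0.04
LQ²/(gh_f) = 0.4832; L/(gh_f) = 6.163
Term 1 = ε^1.25·(…)^4.75 = 9.58×10^-9; Term 2 = ν·Q^9.4·(…)^5.2 = 3.75×10^-8
D = 0.66·(9.58×10^-9 + 3.75×10^-8)^0.04 = 0.3361 m = 336 mm
Check: V = 3.16 m/s, Re = 2.30×10^6, f = 0.01083, h_f = 38.8 m ≈ 39.2 m ✓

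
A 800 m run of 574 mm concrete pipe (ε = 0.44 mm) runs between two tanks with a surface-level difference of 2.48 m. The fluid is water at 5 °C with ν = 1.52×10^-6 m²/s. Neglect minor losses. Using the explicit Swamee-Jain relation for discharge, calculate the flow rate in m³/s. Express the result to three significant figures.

Q ≈ 0.350 m³/s

Swamee-Jain (Type II): Q = -0.965·√(gD⁵h_f/L)·ln[ε/(3.7D) + √(3.17ν²L/(gD³h_f))]
√(gD⁵h_f/L) = √(9.81·0.574⁵·2.48/800) = 0.04353
ε/(3.7D) = 2.07×10^-4; √(3.17ν²L/(gD³h_f)) = 3.57×10^-5
Q = -0.965·0.04353·ln(2.429×10^-4) = 0.3496 m³/s
Check: V = 1.35 m/s, Re = 5.10×10^5, f = 0.01925, h_f = 2.50 m ≈ 2.48 m ✓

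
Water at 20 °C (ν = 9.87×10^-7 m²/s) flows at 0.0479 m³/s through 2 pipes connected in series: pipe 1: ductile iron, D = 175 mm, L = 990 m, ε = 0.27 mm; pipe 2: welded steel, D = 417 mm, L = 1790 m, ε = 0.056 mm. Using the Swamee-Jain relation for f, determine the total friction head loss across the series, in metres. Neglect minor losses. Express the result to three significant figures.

Pipe 1: V = 1.991 m/s, Re = 3.53×10^5, ε/D = 0.00154, f = 0.02264, h_1 = f(L/D)V²/2g = 25.89 m
Pipe 2: V = 0.3507 m/s, Re = 1.48×10^5, ε/D = 1.34×10^-4, f = 0.01744, h_2 = f(L/D)V²/2g = 0.4694 m
Series → Q common, losses add: H = Σh = 26.36 m

H ≈ 26.4 m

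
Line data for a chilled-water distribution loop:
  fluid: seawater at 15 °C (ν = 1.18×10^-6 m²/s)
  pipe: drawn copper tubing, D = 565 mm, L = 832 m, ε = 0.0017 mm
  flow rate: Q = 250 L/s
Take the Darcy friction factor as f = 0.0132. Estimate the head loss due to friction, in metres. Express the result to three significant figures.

h_f ≈ 0.985 m

V = 4Q/(πD²) = 4·0.250/(π·0.565²) = 0.9971 m/s
h_f = f(L/D)V²/(2g) = 0.01320·(832/0.565)·0.9971²/(2·9.81) = 0.9850 m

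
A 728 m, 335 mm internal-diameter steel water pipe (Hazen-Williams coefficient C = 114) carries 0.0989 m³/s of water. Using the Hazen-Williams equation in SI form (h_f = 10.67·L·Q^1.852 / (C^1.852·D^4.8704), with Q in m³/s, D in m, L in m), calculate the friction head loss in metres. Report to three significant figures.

h_f ≈ 3.41 m

h_f = 10.67·728·0.0989^1.852 / (114^1.852·0.335^4.8704) = 3.414 m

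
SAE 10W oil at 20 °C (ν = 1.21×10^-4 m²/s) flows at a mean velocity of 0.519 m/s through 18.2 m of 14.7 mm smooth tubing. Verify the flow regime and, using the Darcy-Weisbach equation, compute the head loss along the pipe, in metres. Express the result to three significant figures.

Re = VD/ν = 0.519·0.01470/1.21×10^-4 = 63.1 → laminar (Re < 2300)
f = 64/Re = 1.015
h_f = f(L/D)V²/(2g) = 1.015·(18.2/0.01470)·0.519²/(2·9.81) = 17.25 m

h_f ≈ 17.3 m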